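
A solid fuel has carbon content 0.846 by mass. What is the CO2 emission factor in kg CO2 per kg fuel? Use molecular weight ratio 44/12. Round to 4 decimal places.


EF = C_frac * (M_CO2 / M_C)
EF = 0.846 * (44/12)
EF = 0.846 * 3.666667 = 3.1020 kg_CO2/kg_fuel


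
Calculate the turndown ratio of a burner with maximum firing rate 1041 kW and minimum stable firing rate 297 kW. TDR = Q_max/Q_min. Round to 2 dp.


TDR = Q_max / Q_min
TDR = 1041 / 297 = 3.51


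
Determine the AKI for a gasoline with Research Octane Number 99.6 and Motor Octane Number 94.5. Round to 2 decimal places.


AKI = (RON + MON) / 2
AKI = (99.6 + 94.5) / 2
AKI = 194.1 / 2 = 97.05


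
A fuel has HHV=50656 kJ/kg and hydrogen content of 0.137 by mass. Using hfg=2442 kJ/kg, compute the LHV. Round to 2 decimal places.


LHV = HHV - hfg * 9 * H
Water correction = 2442 * 9 * 0.137 = 3010.986 kJ/kg
LHV = 50656 - 3010.986 = 47645.01 kJ/kg


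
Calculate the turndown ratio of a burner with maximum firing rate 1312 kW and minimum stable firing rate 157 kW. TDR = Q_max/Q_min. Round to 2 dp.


TDR = Q_max / Q_min
TDR = 1312 / 157 = 8.36


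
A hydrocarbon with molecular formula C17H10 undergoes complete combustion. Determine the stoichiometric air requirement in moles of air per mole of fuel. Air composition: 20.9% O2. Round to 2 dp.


Balanced combustion: C17H10 + 19.5 O2 -> 17 CO2 + 5 H2O
O2 needed = C + H/4 = 17 + 10/4 = 19.50 moles
Air moles = O2 / 0.209 = 19.50 / 0.209 = 93.30 moles air


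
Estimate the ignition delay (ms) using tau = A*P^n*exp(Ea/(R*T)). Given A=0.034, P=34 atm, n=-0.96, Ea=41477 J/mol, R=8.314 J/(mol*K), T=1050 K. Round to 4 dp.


tau = A * P^n * exp(Ea/(R*T))
P^n = 34^(-0.96) = 0.03386727
Ea/(R*T) = 41477/(8.314*1050) = 4.751251
exp(Ea/(R*T)) = 115.729026
tau = 0.034 * 0.03386727 * 115.729026 = 0.1333 ms


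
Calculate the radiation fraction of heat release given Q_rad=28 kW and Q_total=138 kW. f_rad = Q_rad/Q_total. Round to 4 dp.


f_rad = Q_rad / Q_total
f_rad = 28 / 138 = 0.2029


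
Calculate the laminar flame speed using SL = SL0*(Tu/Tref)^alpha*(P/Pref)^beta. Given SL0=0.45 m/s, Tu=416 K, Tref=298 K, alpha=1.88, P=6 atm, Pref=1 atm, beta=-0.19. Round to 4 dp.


SL = SL0 * (Tu/Tref)^alpha * (P/Pref)^beta
T ratio = 416/298 = 1.39597315
(T ratio)^alpha = 1.39597315^1.88 = 1.872272
(P/Pref)^beta = 6^(-0.19) = 0.711461
SL = 0.45 * 1.872272 * 0.711461 = 0.5994 m/s


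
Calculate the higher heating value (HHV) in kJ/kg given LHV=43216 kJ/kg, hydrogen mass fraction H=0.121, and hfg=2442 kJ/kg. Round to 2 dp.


HHV = LHV + hfg * 9 * H
Water addition = 2442 * 9 * 0.121 = 2659.338 kJ/kg
HHV = 43216 + 2659.338 = 45875.34 kJ/kg


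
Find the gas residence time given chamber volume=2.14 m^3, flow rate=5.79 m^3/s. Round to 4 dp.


tau = V / Q_flow
tau = 2.14 / 5.79 = 0.3696 s


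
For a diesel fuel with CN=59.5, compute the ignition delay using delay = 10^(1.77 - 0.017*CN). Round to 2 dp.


delay = 10^(1.77 - 0.017*CN)
Exponent = 1.77 - 0.017*59.5 = 0.7585
delay = 10^0.7585 = 5.73 ms


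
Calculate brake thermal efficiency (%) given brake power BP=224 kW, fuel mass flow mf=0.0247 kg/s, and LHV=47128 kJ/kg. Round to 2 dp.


eta_BTE = (BP / (mf * LHV)) * 100
Denominator = 0.0247 * 47128 = 1164.0616 kW
eta_BTE = (224 / 1164.0616) * 100 = 19.24%


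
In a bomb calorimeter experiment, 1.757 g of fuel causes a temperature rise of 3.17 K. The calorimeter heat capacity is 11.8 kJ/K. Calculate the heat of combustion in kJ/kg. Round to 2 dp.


Hc = C_cal * delta_T / m_fuel
Q_released = 11.8 * 3.17 = 37.4060 kJ
m_fuel = 1.757 g = 1.757/1000 kg = 0.001757 kg
Hc = 37.4060 / 0.001757 = 21289.70 kJ/kg


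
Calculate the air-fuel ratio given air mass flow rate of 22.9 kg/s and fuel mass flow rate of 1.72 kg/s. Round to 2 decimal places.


AFR = m_air / m_fuel
AFR = 22.9 / 1.72 = 13.31


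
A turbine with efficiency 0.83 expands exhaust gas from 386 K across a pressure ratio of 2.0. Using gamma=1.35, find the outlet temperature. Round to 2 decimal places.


T_out = T_in * (1 - eta * (1 - PR^(-(gamma-1)/gamma)))
Exponent = -(1.35-1)/1.35 = -0.25925926
PR^exp = 2.0^(-0.25925926) = 0.83551680
Factor = 1 - 0.83*(1 - 0.83551680) = 0.86347894
T_out = 386 * 0.86347894 = 333.30 K


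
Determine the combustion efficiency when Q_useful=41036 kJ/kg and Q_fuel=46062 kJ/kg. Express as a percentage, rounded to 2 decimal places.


Efficiency = (Q_useful / Q_fuel) * 100
Efficiency = (41036 / 46062) * 100
Efficiency = 0.8909 * 100 = 89.09%


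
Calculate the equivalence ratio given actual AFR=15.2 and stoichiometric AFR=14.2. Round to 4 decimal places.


phi = AFR_stoich / AFR_actual
phi = 14.2 / 15.2 = 0.9342


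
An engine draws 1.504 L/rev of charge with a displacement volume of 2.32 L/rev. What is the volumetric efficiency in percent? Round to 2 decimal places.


eta_v = (V_actual / V_disp) * 100
Ratio = 1.504 / 2.32 = 0.6483
eta_v = 0.6483 * 100 = 64.83%


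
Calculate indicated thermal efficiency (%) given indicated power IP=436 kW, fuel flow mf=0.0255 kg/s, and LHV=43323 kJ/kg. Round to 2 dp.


eta_ith = (IP / (mf * LHV)) * 100
Denominator = 0.0255 * 43323 = 1104.7365 kW
eta_ith = (436 / 1104.7365) * 100 = 39.47%


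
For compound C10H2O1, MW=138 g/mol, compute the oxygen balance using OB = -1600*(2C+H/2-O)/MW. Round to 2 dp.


OB = -1600 * (2C + H/2 - O) / MW
Inner = 2*10 + 2/2 - 1 = 20.00
OB = -1600 * 20.00 / 138 = -231.88%


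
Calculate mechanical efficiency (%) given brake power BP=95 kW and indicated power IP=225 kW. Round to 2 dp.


eta_mech = (BP / IP) * 100
Ratio = 95 / 225 = 0.4222
eta_mech = 0.4222 * 100 = 42.22%


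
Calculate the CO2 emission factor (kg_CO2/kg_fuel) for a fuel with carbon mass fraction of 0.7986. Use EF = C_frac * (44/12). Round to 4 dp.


EF = C_frac * (M_CO2 / M_C)
EF = 0.7986 * (44/12)
EF = 0.7986 * 3.666667 = 2.9282 kg_CO2/kg_fuel


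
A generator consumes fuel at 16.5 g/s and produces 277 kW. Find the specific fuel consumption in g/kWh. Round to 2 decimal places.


SFC = (mf / BP) * 3600
Rate = 16.5 / 277 = 0.059567 g/(s*kW)
SFC = 0.059567 * 3600 = 214.44 g/kWh


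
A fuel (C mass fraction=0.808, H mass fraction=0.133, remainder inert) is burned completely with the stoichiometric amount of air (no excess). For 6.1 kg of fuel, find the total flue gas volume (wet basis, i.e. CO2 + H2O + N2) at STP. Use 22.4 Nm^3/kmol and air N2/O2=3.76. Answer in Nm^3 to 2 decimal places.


Per kg fuel: CO2 = (C/12 kmol)*22.4 = (0.808/12)*22.4 = 1.50827 Nm^3
Per kg fuel: H2O = (H/2 kmol)*22.4 = (0.133/2)*22.4 = 1.48960 Nm^3
O2 needed per kg fuel = C/12 + H/4 = 0.808/12 + 0.133/4 = 0.10058333 kmol
Per kg fuel: N2 = O2*3.76*22.4 = 0.10058333*3.76*22.4 = 8.47153 Nm^3
Total per kg = 1.50827 + 1.48960 + 8.47153 = 11.46940 Nm^3
Total = 11.46940 * 6.1 = 69.96 Nm^3


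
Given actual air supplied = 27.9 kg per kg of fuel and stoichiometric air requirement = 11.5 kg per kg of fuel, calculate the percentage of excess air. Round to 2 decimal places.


Excess air = actual - stoichiometric = 27.9 - 11.5 = 16.40 kg/kg fuel
Excess air % = (excess / stoich) * 100 = (16.40 / 11.5) * 100 = 142.61%


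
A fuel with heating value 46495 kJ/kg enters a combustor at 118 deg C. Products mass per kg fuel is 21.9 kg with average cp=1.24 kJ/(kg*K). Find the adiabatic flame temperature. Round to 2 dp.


T_ad = T_in + Hc / (m_p * cp)
Denominator = 21.9 * 1.24 = 27.1560
Temperature rise = 46495 / 27.1560 = 1712.14 K
T_ad = 118 + 1712.14 = 1830.14 deg C


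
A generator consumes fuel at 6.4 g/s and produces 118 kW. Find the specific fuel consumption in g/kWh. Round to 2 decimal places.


SFC = (mf / BP) * 3600
Rate = 6.4 / 118 = 0.054237 g/(s*kW)
SFC = 0.054237 * 3600 = 195.25 g/kWh


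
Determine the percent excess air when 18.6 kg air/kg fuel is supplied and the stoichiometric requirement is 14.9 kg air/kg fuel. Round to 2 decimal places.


Excess air = actual - stoichiometric = 18.6 - 14.9 = 3.70 kg/kg fuel
Excess air % = (excess / stoich) * 100 = (3.70 / 14.9) * 100 = 24.83%


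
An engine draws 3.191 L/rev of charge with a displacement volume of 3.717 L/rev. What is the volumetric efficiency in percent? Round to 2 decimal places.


eta_v = (V_actual / V_disp) * 100
Ratio = 3.191 / 3.717 = 0.8585
eta_v = 0.8585 * 100 = 85.85%


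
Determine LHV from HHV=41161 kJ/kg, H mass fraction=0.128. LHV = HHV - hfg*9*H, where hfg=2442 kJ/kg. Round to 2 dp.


LHV = HHV - hfg * 9 * H
Water correction = 2442 * 9 * 0.128 = 2813.184 kJ/kg
LHV = 41161 - 2813.184 = 38347.82 kJ/kg


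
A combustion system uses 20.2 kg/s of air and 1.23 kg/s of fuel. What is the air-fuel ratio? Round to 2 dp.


AFR = m_air / m_fuel
AFR = 20.2 / 1.23 = 16.42


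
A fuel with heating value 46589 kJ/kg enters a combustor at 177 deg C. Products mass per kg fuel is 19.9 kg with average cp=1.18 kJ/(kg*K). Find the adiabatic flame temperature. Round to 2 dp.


T_ad = T_in + Hc / (m_p * cp)
Denominator = 19.9 * 1.18 = 23.4820
Temperature rise = 46589 / 23.4820 = 1984.03 K
T_ad = 177 + 1984.03 = 2161.03 deg C


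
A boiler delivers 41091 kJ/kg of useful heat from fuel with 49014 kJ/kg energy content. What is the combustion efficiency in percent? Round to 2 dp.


Efficiency = (Q_useful / Q_fuel) * 100
Efficiency = (41091 / 49014) * 100
Efficiency = 0.8384 * 100 = 83.84%


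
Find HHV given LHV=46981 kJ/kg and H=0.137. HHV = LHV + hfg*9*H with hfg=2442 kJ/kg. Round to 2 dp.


HHV = LHV + hfg * 9 * H
Water addition = 2442 * 9 * 0.137 = 3010.986 kJ/kg
HHV = 46981 + 3010.986 = 49991.99 kJ/kg


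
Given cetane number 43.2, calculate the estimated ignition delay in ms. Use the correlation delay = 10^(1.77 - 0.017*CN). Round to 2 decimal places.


delay = 10^(1.77 - 0.017*CN)
Exponent = 1.77 - 0.017*43.2 = 1.0356
delay = 10^1.0356 = 10.85 ms


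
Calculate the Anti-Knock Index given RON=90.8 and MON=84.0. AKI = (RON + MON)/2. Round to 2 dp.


AKI = (RON + MON) / 2
AKI = (90.8 + 84.0) / 2
AKI = 174.8 / 2 = 87.40


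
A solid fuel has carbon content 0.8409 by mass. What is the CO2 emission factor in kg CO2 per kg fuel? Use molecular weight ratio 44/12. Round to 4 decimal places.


EF = C_frac * (M_CO2 / M_C)
EF = 0.8409 * (44/12)
EF = 0.8409 * 3.666667 = 3.0833 kg_CO2/kg_fuel


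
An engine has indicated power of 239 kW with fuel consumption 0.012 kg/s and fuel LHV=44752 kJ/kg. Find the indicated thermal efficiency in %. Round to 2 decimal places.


eta_ith = (IP / (mf * LHV)) * 100
Denominator = 0.012 * 44752 = 537.0240 kW
eta_ith = (239 / 537.0240) * 100 = 44.50%


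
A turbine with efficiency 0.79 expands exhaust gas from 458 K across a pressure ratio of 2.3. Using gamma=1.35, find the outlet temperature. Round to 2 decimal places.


T_out = T_in * (1 - eta * (1 - PR^(-(gamma-1)/gamma)))
Exponent = -(1.35-1)/1.35 = -0.25925926
PR^exp = 2.3^(-0.25925926) = 0.80578413
Factor = 1 - 0.79*(1 - 0.80578413) = 0.84656946
T_out = 458 * 0.84656946 = 387.73 K


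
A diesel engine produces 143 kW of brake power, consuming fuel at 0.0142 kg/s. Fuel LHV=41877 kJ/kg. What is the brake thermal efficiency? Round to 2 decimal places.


eta_BTE = (BP / (mf * LHV)) * 100
Denominator = 0.0142 * 41877 = 594.6534 kW
eta_BTE = (143 / 594.6534) * 100 = 24.05%


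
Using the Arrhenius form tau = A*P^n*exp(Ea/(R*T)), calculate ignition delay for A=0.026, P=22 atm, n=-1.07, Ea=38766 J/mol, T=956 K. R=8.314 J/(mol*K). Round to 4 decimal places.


tau = A * P^n * exp(Ea/(R*T))
P^n = 22^(-1.07) = 0.03661067
Ea/(R*T) = 38766/(8.314*956) = 4.877341
exp(Ea/(R*T)) = 131.281062
tau = 0.026 * 0.03661067 * 131.281062 = 0.1250 ms


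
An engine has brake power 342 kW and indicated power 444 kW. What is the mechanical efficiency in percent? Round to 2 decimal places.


eta_mech = (BP / IP) * 100
Ratio = 342 / 444 = 0.7703
eta_mech = 0.7703 * 100 = 77.03%


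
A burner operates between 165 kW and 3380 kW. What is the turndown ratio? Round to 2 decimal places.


TDR = Q_max / Q_min
TDR = 3380 / 165 = 20.48


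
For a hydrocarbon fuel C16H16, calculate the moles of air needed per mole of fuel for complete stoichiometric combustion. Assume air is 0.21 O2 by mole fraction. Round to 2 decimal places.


Balanced combustion: C16H16 + 20 O2 -> 16 CO2 + 8 H2O
O2 needed = C + H/4 = 16 + 16/4 = 20.00 moles
Air moles = O2 / 0.21 = 20.00 / 0.21 = 95.24 moles air


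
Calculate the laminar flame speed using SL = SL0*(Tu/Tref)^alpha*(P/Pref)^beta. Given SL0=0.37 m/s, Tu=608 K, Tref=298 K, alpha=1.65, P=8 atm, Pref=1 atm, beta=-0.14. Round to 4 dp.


SL = SL0 * (Tu/Tref)^alpha * (P/Pref)^beta
T ratio = 608/298 = 2.04026846
(T ratio)^alpha = 2.04026846^1.65 = 3.243277
(P/Pref)^beta = 8^(-0.14) = 0.747425
SL = 0.37 * 3.243277 * 0.747425 = 0.8969 m/s


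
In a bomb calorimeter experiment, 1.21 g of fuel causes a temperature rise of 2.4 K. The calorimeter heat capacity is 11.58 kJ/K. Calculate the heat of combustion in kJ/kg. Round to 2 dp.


Hc = C_cal * delta_T / m_fuel
Q_released = 11.58 * 2.4 = 27.7920 kJ
m_fuel = 1.21 g = 1.21/1000 kg = 0.001210 kg
Hc = 27.7920 / 0.001210 = 22968.60 kJ/kg


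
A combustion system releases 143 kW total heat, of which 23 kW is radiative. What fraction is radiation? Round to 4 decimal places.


f_rad = Q_rad / Q_total
f_rad = 23 / 143 = 0.1608


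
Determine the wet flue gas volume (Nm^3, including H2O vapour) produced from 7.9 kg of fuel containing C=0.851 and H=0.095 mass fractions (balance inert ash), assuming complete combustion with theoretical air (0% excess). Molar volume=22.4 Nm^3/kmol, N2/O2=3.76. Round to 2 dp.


Per kg fuel: CO2 = (C/12 kmol)*22.4 = (0.851/12)*22.4 = 1.58853 Nm^3
Per kg fuel: H2O = (H/2 kmol)*22.4 = (0.095/2)*22.4 = 1.06400 Nm^3
O2 needed per kg fuel = C/12 + H/4 = 0.851/12 + 0.095/4 = 0.09466667 kmol
Per kg fuel: N2 = O2*3.76*22.4 = 0.09466667*3.76*22.4 = 7.97321 Nm^3
Total per kg = 1.58853 + 1.06400 + 7.97321 = 10.62574 Nm^3
Total = 10.62574 * 7.9 = 83.94 Nm^3


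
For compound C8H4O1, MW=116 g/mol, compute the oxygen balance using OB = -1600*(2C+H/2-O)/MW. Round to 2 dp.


OB = -1600 * (2C + H/2 - O) / MW
Inner = 2*8 + 4/2 - 1 = 17.00
OB = -1600 * 17.00 / 116 = -234.48%


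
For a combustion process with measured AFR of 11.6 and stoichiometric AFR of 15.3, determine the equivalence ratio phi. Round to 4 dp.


phi = AFR_stoich / AFR_actual
phi = 15.3 / 11.6 = 1.3190


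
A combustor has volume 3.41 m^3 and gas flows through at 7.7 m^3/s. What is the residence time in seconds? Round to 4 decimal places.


tau = V / Q_flow
tau = 3.41 / 7.7 = 0.4429 s


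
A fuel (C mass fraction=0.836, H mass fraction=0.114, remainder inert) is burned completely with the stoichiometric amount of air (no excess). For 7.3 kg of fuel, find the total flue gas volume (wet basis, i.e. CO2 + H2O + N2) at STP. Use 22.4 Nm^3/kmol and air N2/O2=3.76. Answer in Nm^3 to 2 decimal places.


Per kg fuel: CO2 = (C/12 kmol)*22.4 = (0.836/12)*22.4 = 1.56053 Nm^3
Per kg fuel: H2O = (H/2 kmol)*22.4 = (0.114/2)*22.4 = 1.27680 Nm^3
O2 needed per kg fuel = C/12 + H/4 = 0.836/12 + 0.114/4 = 0.09816667 kmol
Per kg fuel: N2 = O2*3.76*22.4 = 0.09816667*3.76*22.4 = 8.26799 Nm^3
Total per kg = 1.56053 + 1.27680 + 8.26799 = 11.10532 Nm^3
Total = 11.10532 * 7.3 = 81.07 Nm^3


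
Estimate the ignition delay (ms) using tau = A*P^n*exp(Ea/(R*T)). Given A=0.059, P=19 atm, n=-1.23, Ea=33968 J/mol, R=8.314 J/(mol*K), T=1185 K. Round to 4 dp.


tau = A * P^n * exp(Ea/(R*T))
P^n = 19^(-1.23) = 0.02673826
Ea/(R*T) = 33968/(8.314*1185) = 3.447796
exp(Ea/(R*T)) = 31.431053
tau = 0.059 * 0.02673826 * 31.431053 = 0.0496 ms


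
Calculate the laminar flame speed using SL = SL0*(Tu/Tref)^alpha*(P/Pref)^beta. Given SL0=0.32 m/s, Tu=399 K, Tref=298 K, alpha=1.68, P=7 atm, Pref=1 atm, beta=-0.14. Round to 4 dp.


SL = SL0 * (Tu/Tref)^alpha * (P/Pref)^beta
T ratio = 399/298 = 1.33892617
(T ratio)^alpha = 1.33892617^1.68 = 1.632868
(P/Pref)^beta = 7^(-0.14) = 0.761529
SL = 0.32 * 1.632868 * 0.761529 = 0.3979 m/s


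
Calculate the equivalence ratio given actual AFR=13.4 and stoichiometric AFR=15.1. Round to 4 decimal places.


phi = AFR_stoich / AFR_actual
phi = 15.1 / 13.4 = 1.1269


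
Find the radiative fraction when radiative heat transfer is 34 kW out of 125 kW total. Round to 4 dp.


f_rad = Q_rad / Q_total
f_rad = 34 / 125 = 0.2720


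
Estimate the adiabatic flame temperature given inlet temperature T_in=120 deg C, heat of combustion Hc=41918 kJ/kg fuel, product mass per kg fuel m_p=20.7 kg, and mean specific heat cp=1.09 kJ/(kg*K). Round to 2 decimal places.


T_ad = T_in + Hc / (m_p * cp)
Denominator = 20.7 * 1.09 = 22.5630
Temperature rise = 41918 / 22.5630 = 1857.82 K
T_ad = 120 + 1857.82 = 1977.82 deg C


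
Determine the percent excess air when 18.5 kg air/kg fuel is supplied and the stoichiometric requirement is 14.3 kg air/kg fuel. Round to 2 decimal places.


Excess air = actual - stoichiometric = 18.5 - 14.3 = 4.20 kg/kg fuel
Excess air % = (excess / stoich) * 100 = (4.20 / 14.3) * 100 = 29.37%


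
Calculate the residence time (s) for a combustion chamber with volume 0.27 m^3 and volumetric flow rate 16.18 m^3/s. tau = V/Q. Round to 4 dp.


tau = V / Q_flow
tau = 0.27 / 16.18 = 0.0167 s


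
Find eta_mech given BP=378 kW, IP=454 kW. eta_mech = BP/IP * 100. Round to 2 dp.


eta_mech = (BP / IP) * 100
Ratio = 378 / 454 = 0.8326
eta_mech = 0.8326 * 100 = 83.26%


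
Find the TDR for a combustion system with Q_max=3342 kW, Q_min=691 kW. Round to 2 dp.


TDR = Q_max / Q_min
TDR = 3342 / 691 = 4.84


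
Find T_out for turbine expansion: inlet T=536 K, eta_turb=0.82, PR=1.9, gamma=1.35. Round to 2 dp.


T_out = T_in * (1 - eta * (1 - PR^(-(gamma-1)/gamma)))
Exponent = -(1.35-1)/1.35 = -0.25925926
PR^exp = 1.9^(-0.25925926) = 0.84670193
Factor = 1 - 0.82*(1 - 0.84670193) = 0.87429558
T_out = 536 * 0.87429558 = 468.62 K


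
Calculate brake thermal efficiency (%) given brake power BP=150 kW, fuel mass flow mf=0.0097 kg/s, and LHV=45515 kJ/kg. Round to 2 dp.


eta_BTE = (BP / (mf * LHV)) * 100
Denominator = 0.0097 * 45515 = 441.4955 kW
eta_BTE = (150 / 441.4955) * 100 = 33.98%


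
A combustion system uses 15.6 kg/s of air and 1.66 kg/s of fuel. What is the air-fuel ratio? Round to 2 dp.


AFR = m_air / m_fuel
AFR = 15.6 / 1.66 = 9.40


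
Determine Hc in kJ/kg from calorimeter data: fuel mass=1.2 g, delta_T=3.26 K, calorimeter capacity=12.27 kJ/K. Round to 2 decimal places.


Hc = C_cal * delta_T / m_fuel
Q_released = 12.27 * 3.26 = 40.0002 kJ
m_fuel = 1.2 g = 1.2/1000 kg = 0.001200 kg
Hc = 40.0002 / 0.001200 = 33333.50 kJ/kg


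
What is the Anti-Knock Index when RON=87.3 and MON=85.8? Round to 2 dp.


AKI = (RON + MON) / 2
AKI = (87.3 + 85.8) / 2
AKI = 173.1 / 2 = 86.55


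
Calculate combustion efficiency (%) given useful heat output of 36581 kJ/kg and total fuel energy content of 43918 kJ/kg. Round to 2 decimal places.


Efficiency = (Q_useful / Q_fuel) * 100
Efficiency = (36581 / 43918) * 100
Efficiency = 0.8329 * 100 = 83.29%


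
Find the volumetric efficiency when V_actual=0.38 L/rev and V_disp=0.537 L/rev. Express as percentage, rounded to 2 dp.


eta_v = (V_actual / V_disp) * 100
Ratio = 0.38 / 0.537 = 0.7076
eta_v = 0.7076 * 100 = 70.76%


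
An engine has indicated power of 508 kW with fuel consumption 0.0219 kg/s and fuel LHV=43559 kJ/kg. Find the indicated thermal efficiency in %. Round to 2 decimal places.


eta_ith = (IP / (mf * LHV)) * 100
Denominator = 0.0219 * 43559 = 953.9421 kW
eta_ith = (508 / 953.9421) * 100 = 53.25%


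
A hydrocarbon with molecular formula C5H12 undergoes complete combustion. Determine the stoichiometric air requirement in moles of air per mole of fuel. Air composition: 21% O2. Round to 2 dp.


Balanced combustion: C5H12 + 8 O2 -> 5 CO2 + 6 H2O
O2 needed = C + H/4 = 5 + 12/4 = 8.00 moles
Air moles = O2 / 0.21 = 8.00 / 0.21 = 38.10 moles air


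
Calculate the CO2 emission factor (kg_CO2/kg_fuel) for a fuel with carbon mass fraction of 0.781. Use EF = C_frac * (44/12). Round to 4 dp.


EF = C_frac * (M_CO2 / M_C)
EF = 0.781 * (44/12)
EF = 0.781 * 3.666667 = 2.8637 kg_CO2/kg_fuel


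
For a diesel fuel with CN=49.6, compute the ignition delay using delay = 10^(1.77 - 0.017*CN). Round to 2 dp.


delay = 10^(1.77 - 0.017*CN)
Exponent = 1.77 - 0.017*49.6 = 0.9268
delay = 10^0.9268 = 8.45 ms


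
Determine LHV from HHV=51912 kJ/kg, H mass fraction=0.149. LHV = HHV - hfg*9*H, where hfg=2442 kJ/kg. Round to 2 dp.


LHV = HHV - hfg * 9 * H
Water correction = 2442 * 9 * 0.149 = 3274.722 kJ/kg
LHV = 51912 - 3274.722 = 48637.28 kJ/kg


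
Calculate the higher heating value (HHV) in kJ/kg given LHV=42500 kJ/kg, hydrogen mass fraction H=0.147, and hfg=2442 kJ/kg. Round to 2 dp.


HHV = LHV + hfg * 9 * H
Water addition = 2442 * 9 * 0.147 = 3230.766 kJ/kg
HHV = 42500 + 3230.766 = 45730.77 kJ/kg


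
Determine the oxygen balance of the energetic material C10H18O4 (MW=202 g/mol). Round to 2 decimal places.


OB = -1600 * (2C + H/2 - O) / MW
Inner = 2*10 + 18/2 - 4 = 25.00
OB = -1600 * 25.00 / 202 = -198.02%


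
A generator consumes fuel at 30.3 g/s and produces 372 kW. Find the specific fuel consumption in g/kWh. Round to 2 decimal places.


SFC = (mf / BP) * 3600
Rate = 30.3 / 372 = 0.081452 g/(s*kW)
SFC = 0.081452 * 3600 = 293.23 g/kWh


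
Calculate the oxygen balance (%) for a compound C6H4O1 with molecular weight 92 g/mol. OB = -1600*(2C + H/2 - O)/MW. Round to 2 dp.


OB = -1600 * (2C + H/2 - O) / MW
Inner = 2*6 + 4/2 - 1 = 13.00
OB = -1600 * 13.00 / 92 = -226.09%


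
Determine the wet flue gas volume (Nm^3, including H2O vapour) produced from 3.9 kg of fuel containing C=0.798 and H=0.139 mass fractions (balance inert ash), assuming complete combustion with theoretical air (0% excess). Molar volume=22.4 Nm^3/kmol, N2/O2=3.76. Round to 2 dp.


Per kg fuel: CO2 = (C/12 kmol)*22.4 = (0.798/12)*22.4 = 1.48960 Nm^3
Per kg fuel: H2O = (H/2 kmol)*22.4 = (0.139/2)*22.4 = 1.55680 Nm^3
O2 needed per kg fuel = C/12 + H/4 = 0.798/12 + 0.139/4 = 0.10125000 kmol
Per kg fuel: N2 = O2*3.76*22.4 = 0.10125000*3.76*22.4 = 8.52768 Nm^3
Total per kg = 1.48960 + 1.55680 + 8.52768 = 11.57408 Nm^3
Total = 11.57408 * 3.9 = 45.14 Nm^3


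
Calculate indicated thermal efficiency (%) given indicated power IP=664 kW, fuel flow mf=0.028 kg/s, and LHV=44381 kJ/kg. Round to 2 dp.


eta_ith = (IP / (mf * LHV)) * 100
Denominator = 0.028 * 44381 = 1242.6680 kW
eta_ith = (664 / 1242.6680) * 100 = 53.43%


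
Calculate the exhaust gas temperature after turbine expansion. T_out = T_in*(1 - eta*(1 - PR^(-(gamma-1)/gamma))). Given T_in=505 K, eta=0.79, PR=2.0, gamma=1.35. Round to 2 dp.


T_out = T_in * (1 - eta * (1 - PR^(-(gamma-1)/gamma)))
Exponent = -(1.35-1)/1.35 = -0.25925926
PR^exp = 2.0^(-0.25925926) = 0.83551680
Factor = 1 - 0.79*(1 - 0.83551680) = 0.87005827
T_out = 505 * 0.87005827 = 439.38 K


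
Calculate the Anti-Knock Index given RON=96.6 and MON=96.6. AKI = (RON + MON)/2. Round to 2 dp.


AKI = (RON + MON) / 2
AKI = (96.6 + 96.6) / 2
AKI = 193.2 / 2 = 96.60


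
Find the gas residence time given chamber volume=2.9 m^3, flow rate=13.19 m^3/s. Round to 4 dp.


tau = V / Q_flow
tau = 2.9 / 13.19 = 0.2199 s


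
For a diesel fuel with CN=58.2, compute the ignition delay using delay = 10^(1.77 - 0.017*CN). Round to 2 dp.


delay = 10^(1.77 - 0.017*CN)
Exponent = 1.77 - 0.017*58.2 = 0.7806
delay = 10^0.7806 = 6.03 ms


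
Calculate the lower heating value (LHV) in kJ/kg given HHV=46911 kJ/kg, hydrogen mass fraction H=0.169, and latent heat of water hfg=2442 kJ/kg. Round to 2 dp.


LHV = HHV - hfg * 9 * H
Water correction = 2442 * 9 * 0.169 = 3714.282 kJ/kg
LHV = 46911 - 3714.282 = 43196.72 kJ/kg


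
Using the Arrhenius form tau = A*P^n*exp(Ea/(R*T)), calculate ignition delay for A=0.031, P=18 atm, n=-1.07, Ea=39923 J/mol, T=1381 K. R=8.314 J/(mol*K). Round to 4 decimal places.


tau = A * P^n * exp(Ea/(R*T))
P^n = 18^(-1.07) = 0.04537937
Ea/(R*T) = 39923/(8.314*1381) = 3.477118
exp(Ea/(R*T)) = 32.366318
tau = 0.031 * 0.04537937 * 32.366318 = 0.0455 ms


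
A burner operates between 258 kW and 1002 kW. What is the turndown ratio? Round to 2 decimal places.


TDR = Q_max / Q_min
TDR = 1002 / 258 = 3.88


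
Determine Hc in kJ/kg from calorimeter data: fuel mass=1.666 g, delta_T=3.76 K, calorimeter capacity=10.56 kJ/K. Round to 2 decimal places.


Hc = C_cal * delta_T / m_fuel
Q_released = 10.56 * 3.76 = 39.7056 kJ
m_fuel = 1.666 g = 1.666/1000 kg = 0.001666 kg
Hc = 39.7056 / 0.001666 = 23832.89 kJ/kg


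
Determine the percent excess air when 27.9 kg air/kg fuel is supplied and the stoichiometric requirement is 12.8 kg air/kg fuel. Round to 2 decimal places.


Excess air = actual - stoichiometric = 27.9 - 12.8 = 15.10 kg/kg fuel
Excess air % = (excess / stoich) * 100 = (15.10 / 12.8) * 100 = 117.97%


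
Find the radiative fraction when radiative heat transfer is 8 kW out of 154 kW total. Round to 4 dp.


f_rad = Q_rad / Q_total
f_rad = 8 / 154 = 0.0519


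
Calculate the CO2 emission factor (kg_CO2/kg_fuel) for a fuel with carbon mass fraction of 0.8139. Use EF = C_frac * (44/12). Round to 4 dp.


EF = C_frac * (M_CO2 / M_C)
EF = 0.8139 * (44/12)
EF = 0.8139 * 3.666667 = 2.9843 kg_CO2/kg_fuel


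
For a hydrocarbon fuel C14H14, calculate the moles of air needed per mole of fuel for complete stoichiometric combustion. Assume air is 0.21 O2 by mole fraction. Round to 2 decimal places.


Balanced combustion: C14H14 + 17.5 O2 -> 14 CO2 + 7 H2O
O2 needed = C + H/4 = 14 + 14/4 = 17.50 moles
Air moles = O2 / 0.21 = 17.50 / 0.21 = 83.33 moles air


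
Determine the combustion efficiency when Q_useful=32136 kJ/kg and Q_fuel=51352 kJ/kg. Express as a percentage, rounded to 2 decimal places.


Efficiency = (Q_useful / Q_fuel) * 100
Efficiency = (32136 / 51352) * 100
Efficiency = 0.6258 * 100 = 62.58%


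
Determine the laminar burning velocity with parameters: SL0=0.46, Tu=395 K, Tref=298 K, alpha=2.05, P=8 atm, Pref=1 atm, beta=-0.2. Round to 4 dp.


SL = SL0 * (Tu/Tref)^alpha * (P/Pref)^beta
T ratio = 395/298 = 1.32550336
(T ratio)^alpha = 1.32550336^2.05 = 1.781889
(P/Pref)^beta = 8^(-0.2) = 0.659754
SL = 0.46 * 1.781889 * 0.659754 = 0.5408 m/s


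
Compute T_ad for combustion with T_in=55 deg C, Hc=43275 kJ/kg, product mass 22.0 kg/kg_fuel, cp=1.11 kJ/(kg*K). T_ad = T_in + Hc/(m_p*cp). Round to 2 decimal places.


T_ad = T_in + Hc / (m_p * cp)
Denominator = 22.0 * 1.11 = 24.4200
Temperature rise = 43275 / 24.4200 = 1772.11 K
T_ad = 55 + 1772.11 = 1827.11 deg C


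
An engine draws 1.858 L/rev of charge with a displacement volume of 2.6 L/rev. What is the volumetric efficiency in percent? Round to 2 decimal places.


eta_v = (V_actual / V_disp) * 100
Ratio = 1.858 / 2.6 = 0.7146
eta_v = 0.7146 * 100 = 71.46%


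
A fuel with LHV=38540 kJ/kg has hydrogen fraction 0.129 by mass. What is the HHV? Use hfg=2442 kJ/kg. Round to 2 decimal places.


HHV = LHV + hfg * 9 * H
Water addition = 2442 * 9 * 0.129 = 2835.162 kJ/kg
HHV = 38540 + 2835.162 = 41375.16 kJ/kg


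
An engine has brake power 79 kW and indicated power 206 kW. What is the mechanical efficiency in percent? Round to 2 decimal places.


eta_mech = (BP / IP) * 100
Ratio = 79 / 206 = 0.3835
eta_mech = 0.3835 * 100 = 38.35%


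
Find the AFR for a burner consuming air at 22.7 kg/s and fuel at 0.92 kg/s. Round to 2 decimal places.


AFR = m_air / m_fuel
AFR = 22.7 / 0.92 = 24.67


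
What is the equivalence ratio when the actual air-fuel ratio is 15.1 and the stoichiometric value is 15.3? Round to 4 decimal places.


phi = AFR_stoich / AFR_actual
phi = 15.3 / 15.1 = 1.0132


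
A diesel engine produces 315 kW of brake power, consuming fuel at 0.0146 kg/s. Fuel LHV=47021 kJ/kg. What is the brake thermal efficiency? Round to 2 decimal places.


eta_BTE = (BP / (mf * LHV)) * 100
Denominator = 0.0146 * 47021 = 686.5066 kW
eta_BTE = (315 / 686.5066) * 100 = 45.88%


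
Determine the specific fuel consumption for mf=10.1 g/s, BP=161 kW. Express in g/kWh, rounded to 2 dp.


SFC = (mf / BP) * 3600
Rate = 10.1 / 161 = 0.062733 g/(s*kW)
SFC = 0.062733 * 3600 = 225.84 g/kWh


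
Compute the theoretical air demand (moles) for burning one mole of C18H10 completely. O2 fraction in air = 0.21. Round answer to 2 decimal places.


Balanced combustion: C18H10 + 20.5 O2 -> 18 CO2 + 5 H2O
O2 needed = C + H/4 = 18 + 10/4 = 20.50 moles
Air moles = O2 / 0.21 = 20.50 / 0.21 = 97.62 moles air


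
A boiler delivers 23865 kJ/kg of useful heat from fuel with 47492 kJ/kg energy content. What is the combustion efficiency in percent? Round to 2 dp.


Efficiency = (Q_useful / Q_fuel) * 100
Efficiency = (23865 / 47492) * 100
Efficiency = 0.5025 * 100 = 50.25%


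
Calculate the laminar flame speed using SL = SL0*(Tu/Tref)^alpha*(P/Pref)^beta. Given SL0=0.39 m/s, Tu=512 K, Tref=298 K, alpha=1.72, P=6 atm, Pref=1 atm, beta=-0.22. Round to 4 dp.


SL = SL0 * (Tu/Tref)^alpha * (P/Pref)^beta
T ratio = 512/298 = 1.71812081
(T ratio)^alpha = 1.71812081^1.72 = 2.536836
(P/Pref)^beta = 6^(-0.22) = 0.674228
SL = 0.39 * 2.536836 * 0.674228 = 0.6671 m/s


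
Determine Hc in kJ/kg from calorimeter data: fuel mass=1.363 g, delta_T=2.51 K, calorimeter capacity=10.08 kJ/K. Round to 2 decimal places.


Hc = C_cal * delta_T / m_fuel
Q_released = 10.08 * 2.51 = 25.3008 kJ
m_fuel = 1.363 g = 1.363/1000 kg = 0.001363 kg
Hc = 25.3008 / 0.001363 = 18562.58 kJ/kg


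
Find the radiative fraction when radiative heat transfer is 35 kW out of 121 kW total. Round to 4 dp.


f_rad = Q_rad / Q_total
f_rad = 35 / 121 = 0.2893


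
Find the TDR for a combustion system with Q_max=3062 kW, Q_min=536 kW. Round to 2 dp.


TDR = Q_max / Q_min
TDR = 3062 / 536 = 5.71


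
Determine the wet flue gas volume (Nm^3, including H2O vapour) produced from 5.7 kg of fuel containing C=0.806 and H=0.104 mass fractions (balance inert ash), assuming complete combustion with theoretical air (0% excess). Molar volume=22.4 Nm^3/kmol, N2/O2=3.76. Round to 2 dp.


Per kg fuel: CO2 = (C/12 kmol)*22.4 = (0.806/12)*22.4 = 1.50453 Nm^3
Per kg fuel: H2O = (H/2 kmol)*22.4 = (0.104/2)*22.4 = 1.16480 Nm^3
O2 needed per kg fuel = C/12 + H/4 = 0.806/12 + 0.104/4 = 0.09316667 kmol
Per kg fuel: N2 = O2*3.76*22.4 = 0.09316667*3.76*22.4 = 7.84687 Nm^3
Total per kg = 1.50453 + 1.16480 + 7.84687 = 10.51620 Nm^3
Total = 10.51620 * 5.7 = 59.94 Nm^3


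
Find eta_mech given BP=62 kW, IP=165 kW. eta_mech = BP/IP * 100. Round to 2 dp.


eta_mech = (BP / IP) * 100
Ratio = 62 / 165 = 0.3758
eta_mech = 0.3758 * 100 = 37.58%


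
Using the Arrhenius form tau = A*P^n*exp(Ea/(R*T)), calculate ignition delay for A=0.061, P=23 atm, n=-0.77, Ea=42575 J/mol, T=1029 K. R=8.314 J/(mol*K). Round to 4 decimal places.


tau = A * P^n * exp(Ea/(R*T))
P^n = 23^(-0.77) = 0.08942719
Ea/(R*T) = 42575/(8.314*1029) = 4.976560
exp(Ea/(R*T)) = 144.974838
tau = 0.061 * 0.08942719 * 144.974838 = 0.7908 ms


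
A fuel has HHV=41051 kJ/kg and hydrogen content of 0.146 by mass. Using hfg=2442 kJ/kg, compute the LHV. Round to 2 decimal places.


LHV = HHV - hfg * 9 * H
Water correction = 2442 * 9 * 0.146 = 3208.788 kJ/kg
LHV = 41051 - 3208.788 = 37842.21 kJ/kg


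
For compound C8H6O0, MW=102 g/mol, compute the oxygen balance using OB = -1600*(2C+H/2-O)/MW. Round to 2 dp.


OB = -1600 * (2C + H/2 - O) / MW
Inner = 2*8 + 6/2 - 0 = 19.00
OB = -1600 * 19.00 / 102 = -298.04%


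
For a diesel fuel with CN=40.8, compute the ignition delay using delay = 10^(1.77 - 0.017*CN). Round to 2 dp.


delay = 10^(1.77 - 0.017*CN)
Exponent = 1.77 - 0.017*40.8 = 1.0764
delay = 10^1.0764 = 11.92 ms


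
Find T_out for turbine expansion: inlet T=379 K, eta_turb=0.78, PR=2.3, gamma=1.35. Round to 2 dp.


T_out = T_in * (1 - eta * (1 - PR^(-(gamma-1)/gamma)))
Exponent = -(1.35-1)/1.35 = -0.25925926
PR^exp = 2.3^(-0.25925926) = 0.80578413
Factor = 1 - 0.78*(1 - 0.80578413) = 0.84851162
T_out = 379 * 0.84851162 = 321.59 K


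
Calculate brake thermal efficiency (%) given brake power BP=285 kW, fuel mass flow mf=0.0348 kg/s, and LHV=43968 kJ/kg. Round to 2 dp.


eta_BTE = (BP / (mf * LHV)) * 100
Denominator = 0.0348 * 43968 = 1530.0864 kW
eta_BTE = (285 / 1530.0864) * 100 = 18.63%


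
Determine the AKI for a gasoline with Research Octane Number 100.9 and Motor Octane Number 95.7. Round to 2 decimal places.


AKI = (RON + MON) / 2
AKI = (100.9 + 95.7) / 2
AKI = 196.6 / 2 = 98.30


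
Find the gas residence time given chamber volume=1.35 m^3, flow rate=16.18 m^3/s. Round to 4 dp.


tau = V / Q_flow
tau = 1.35 / 16.18 = 0.0834 s


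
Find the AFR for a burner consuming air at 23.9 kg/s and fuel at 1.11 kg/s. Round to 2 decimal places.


AFR = m_air / m_fuel
AFR = 23.9 / 1.11 = 21.53


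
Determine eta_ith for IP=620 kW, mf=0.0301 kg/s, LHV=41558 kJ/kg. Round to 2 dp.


eta_ith = (IP / (mf * LHV)) * 100
Denominator = 0.0301 * 41558 = 1250.8958 kW
eta_ith = (620 / 1250.8958) * 100 = 49.56%


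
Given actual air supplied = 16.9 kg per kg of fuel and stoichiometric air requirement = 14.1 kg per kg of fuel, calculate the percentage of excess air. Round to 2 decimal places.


Excess air = actual - stoichiometric = 16.9 - 14.1 = 2.80 kg/kg fuel
Excess air % = (excess / stoich) * 100 = (2.80 / 14.1) * 100 = 19.86%


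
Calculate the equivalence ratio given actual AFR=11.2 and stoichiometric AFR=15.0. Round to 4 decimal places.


phi = AFR_stoich / AFR_actual
phi = 15.0 / 11.2 = 1.3393


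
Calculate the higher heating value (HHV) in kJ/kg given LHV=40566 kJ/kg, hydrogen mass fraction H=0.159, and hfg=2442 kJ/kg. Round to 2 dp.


HHV = LHV + hfg * 9 * H
Water addition = 2442 * 9 * 0.159 = 3494.502 kJ/kg
HHV = 40566 + 3494.502 = 44060.50 kJ/kg


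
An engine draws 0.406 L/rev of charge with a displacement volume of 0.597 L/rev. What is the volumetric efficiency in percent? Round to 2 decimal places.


eta_v = (V_actual / V_disp) * 100
Ratio = 0.406 / 0.597 = 0.6801
eta_v = 0.6801 * 100 = 68.01%


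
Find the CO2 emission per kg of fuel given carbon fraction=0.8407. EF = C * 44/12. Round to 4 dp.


EF = C_frac * (M_CO2 / M_C)
EF = 0.8407 * (44/12)
EF = 0.8407 * 3.666667 = 3.0826 kg_CO2/kg_fuel


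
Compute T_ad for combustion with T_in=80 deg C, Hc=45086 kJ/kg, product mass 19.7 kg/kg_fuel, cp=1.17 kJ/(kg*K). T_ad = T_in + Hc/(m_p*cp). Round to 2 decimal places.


T_ad = T_in + Hc / (m_p * cp)
Denominator = 19.7 * 1.17 = 23.0490
Temperature rise = 45086 / 23.0490 = 1956.09 K
T_ad = 80 + 1956.09 = 2036.09 deg C


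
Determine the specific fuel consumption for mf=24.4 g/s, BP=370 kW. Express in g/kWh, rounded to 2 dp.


SFC = (mf / BP) * 3600
Rate = 24.4 / 370 = 0.065946 g/(s*kW)
SFC = 0.065946 * 3600 = 237.41 g/kWh


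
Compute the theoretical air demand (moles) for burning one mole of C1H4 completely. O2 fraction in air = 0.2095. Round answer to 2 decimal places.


Balanced combustion: C1H4 + 2 O2 -> 1 CO2 + 2 H2O
O2 needed = C + H/4 = 1 + 4/4 = 2.00 moles
Air moles = O2 / 0.2095 = 2.00 / 0.2095 = 9.55 moles air


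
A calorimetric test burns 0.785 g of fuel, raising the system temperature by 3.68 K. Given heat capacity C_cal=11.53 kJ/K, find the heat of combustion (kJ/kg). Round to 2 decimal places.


Hc = C_cal * delta_T / m_fuel
Q_released = 11.53 * 3.68 = 42.4304 kJ
m_fuel = 0.785 g = 0.785/1000 kg = 0.000785 kg
Hc = 42.4304 / 0.000785 = 54051.46 kJ/kg


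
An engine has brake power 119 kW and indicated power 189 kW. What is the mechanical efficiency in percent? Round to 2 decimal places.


eta_mech = (BP / IP) * 100
Ratio = 119 / 189 = 0.6296
eta_mech = 0.6296 * 100 = 62.96%


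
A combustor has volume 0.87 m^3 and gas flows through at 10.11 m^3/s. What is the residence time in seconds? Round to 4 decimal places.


tau = V / Q_flow
tau = 0.87 / 10.11 = 0.0861 s


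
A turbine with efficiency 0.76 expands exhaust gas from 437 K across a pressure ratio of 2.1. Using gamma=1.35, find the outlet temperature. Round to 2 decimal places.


T_out = T_in * (1 - eta * (1 - PR^(-(gamma-1)/gamma)))
Exponent = -(1.35-1)/1.35 = -0.25925926
PR^exp = 2.1^(-0.25925926) = 0.82501466
Factor = 1 - 0.76*(1 - 0.82501466) = 0.86701114
T_out = 437 * 0.86701114 = 378.88 K


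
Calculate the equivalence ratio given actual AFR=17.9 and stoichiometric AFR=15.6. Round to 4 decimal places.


phi = AFR_stoich / AFR_actual
phi = 15.6 / 17.9 = 0.8715


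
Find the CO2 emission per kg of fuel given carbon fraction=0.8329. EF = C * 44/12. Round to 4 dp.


EF = C_frac * (M_CO2 / M_C)
EF = 0.8329 * (44/12)
EF = 0.8329 * 3.666667 = 3.0540 kg_CO2/kg_fuel


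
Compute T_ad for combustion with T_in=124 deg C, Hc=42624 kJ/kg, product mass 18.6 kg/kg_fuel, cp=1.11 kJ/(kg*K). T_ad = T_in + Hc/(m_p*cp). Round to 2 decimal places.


T_ad = T_in + Hc / (m_p * cp)
Denominator = 18.6 * 1.11 = 20.6460
Temperature rise = 42624 / 20.6460 = 2064.52 K
T_ad = 124 + 2064.52 = 2188.52 deg C


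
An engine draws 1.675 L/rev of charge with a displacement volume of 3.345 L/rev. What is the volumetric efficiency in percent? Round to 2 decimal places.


eta_v = (V_actual / V_disp) * 100
Ratio = 1.675 / 3.345 = 0.5007
eta_v = 0.5007 * 100 = 50.07%


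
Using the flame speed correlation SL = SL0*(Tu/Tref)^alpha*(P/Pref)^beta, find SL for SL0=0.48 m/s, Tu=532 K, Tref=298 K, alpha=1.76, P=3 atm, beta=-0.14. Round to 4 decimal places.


SL = SL0 * (Tu/Tref)^alpha * (P/Pref)^beta
T ratio = 532/298 = 1.78523490
(T ratio)^alpha = 1.78523490^1.76 = 2.773217
(P/Pref)^beta = 3^(-0.14) = 0.857439
SL = 0.48 * 2.773217 * 0.857439 = 1.1414 m/s


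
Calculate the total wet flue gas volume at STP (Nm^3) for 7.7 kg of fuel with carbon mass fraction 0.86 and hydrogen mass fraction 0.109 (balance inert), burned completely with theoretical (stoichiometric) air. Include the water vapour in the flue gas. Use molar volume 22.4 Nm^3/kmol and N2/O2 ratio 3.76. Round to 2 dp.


Per kg fuel: CO2 = (C/12 kmol)*22.4 = (0.86/12)*22.4 = 1.60533 Nm^3
Per kg fuel: H2O = (H/2 kmol)*22.4 = (0.109/2)*22.4 = 1.22080 Nm^3
O2 needed per kg fuel = C/12 + H/4 = 0.86/12 + 0.109/4 = 0.09891667 kmol
Per kg fuel: N2 = O2*3.76*22.4 = 0.09891667*3.76*22.4 = 8.33116 Nm^3
Total per kg = 1.60533 + 1.22080 + 8.33116 = 11.15729 Nm^3
Total = 11.15729 * 7.7 = 85.91 Nm^3


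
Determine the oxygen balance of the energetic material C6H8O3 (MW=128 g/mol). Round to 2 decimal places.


OB = -1600 * (2C + H/2 - O) / MW
Inner = 2*6 + 8/2 - 3 = 13.00
OB = -1600 * 13.00 / 128 = -162.50%


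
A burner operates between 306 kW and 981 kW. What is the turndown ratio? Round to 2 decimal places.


TDR = Q_max / Q_min
TDR = 981 / 306 = 3.21


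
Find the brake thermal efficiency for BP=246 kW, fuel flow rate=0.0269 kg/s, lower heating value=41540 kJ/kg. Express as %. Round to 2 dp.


eta_BTE = (BP / (mf * LHV)) * 100
Denominator = 0.0269 * 41540 = 1117.4260 kW
eta_BTE = (246 / 1117.4260) * 100 = 22.01%


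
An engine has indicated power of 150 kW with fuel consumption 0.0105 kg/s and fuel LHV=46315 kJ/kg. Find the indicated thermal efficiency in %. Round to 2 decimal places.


eta_ith = (IP / (mf * LHV)) * 100
Denominator = 0.0105 * 46315 = 486.3075 kW
eta_ith = (150 / 486.3075) * 100 = 30.84%


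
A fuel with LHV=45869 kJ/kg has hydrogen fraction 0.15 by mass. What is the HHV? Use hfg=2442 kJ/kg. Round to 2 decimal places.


HHV = LHV + hfg * 9 * H
Water addition = 2442 * 9 * 0.15 = 3296.700 kJ/kg
HHV = 45869 + 3296.700 = 49165.70 kJ/kg


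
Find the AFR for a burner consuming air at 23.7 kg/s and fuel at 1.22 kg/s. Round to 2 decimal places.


AFR = m_air / m_fuel
AFR = 23.7 / 1.22 = 19.43
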